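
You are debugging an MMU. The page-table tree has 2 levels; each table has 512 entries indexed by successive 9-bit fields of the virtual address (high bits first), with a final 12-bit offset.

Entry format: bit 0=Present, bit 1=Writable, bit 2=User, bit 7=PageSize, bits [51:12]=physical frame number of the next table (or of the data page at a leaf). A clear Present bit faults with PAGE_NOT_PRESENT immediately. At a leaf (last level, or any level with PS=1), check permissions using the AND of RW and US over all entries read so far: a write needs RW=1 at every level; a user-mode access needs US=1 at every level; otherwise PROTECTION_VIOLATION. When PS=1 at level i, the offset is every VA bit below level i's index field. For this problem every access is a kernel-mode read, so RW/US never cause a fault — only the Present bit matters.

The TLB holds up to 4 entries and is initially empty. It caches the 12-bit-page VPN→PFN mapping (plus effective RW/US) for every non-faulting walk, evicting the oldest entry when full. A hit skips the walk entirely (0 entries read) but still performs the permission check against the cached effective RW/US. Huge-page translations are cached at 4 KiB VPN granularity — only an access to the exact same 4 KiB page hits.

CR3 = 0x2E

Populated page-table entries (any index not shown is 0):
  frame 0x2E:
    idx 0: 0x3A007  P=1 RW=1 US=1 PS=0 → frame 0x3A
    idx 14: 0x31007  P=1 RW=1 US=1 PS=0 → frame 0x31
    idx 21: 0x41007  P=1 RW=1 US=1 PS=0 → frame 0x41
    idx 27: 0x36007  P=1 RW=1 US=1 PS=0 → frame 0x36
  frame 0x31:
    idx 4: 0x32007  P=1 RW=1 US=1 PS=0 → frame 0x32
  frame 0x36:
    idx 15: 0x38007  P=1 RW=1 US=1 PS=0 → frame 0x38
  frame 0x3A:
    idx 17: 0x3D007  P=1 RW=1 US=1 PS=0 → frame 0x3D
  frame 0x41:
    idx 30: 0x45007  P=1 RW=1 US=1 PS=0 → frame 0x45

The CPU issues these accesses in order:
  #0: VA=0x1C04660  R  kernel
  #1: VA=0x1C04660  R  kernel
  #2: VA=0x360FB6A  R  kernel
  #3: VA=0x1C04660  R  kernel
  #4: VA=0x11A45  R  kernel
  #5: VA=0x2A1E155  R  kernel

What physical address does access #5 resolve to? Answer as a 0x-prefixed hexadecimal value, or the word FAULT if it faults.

Per-access translation:
#0 VA=0x1C04660 (r,kernel):
  L0 @0x2E[14] → 0x31007  P=1,RW=1,US=1,PS=0
  L1 @0x31[4] → 0x32007  P=1,RW=1,US=1,PS=0
  ⇒ phys 0x32660  [2 reads]
#1 VA=0x1C04660 (r,kernel):
  TLB hit vpn=0x1C04 → PA=0x32660
#2 VA=0x360FB6A (r,kernel):
  L0 @0x2E[27] → 0x36007  P=1,RW=1,US=1,PS=0
  L1 @0x36[15] → 0x38007  P=1,RW=1,US=1,PS=0
  ⇒ phys 0x38B6A  [2 reads]
#3 VA=0x1C04660 (r,kernel):
  TLB hit vpn=0x1C04 → PA=0x32660
#4 VA=0x11A45 (r,kernel):
  L0 @0x2E[0] → 0x3A007  P=1,RW=1,US=1,PS=0
  L1 @0x3A[17] → 0x3D007  P=1,RW=1,US=1,PS=0
  ⇒ phys 0x3DA45  [2 reads]
#5 VA=0x2A1E155 (r,kernel):
  L0 @0x2E[21] → 0x41007  P=1,RW=1,US=1,PS=0
  L1 @0x41[30] → 0x45007  P=1,RW=1,US=1,PS=0
  ⇒ phys 0x45155  [2 reads]

Access #5 PA: 0x45155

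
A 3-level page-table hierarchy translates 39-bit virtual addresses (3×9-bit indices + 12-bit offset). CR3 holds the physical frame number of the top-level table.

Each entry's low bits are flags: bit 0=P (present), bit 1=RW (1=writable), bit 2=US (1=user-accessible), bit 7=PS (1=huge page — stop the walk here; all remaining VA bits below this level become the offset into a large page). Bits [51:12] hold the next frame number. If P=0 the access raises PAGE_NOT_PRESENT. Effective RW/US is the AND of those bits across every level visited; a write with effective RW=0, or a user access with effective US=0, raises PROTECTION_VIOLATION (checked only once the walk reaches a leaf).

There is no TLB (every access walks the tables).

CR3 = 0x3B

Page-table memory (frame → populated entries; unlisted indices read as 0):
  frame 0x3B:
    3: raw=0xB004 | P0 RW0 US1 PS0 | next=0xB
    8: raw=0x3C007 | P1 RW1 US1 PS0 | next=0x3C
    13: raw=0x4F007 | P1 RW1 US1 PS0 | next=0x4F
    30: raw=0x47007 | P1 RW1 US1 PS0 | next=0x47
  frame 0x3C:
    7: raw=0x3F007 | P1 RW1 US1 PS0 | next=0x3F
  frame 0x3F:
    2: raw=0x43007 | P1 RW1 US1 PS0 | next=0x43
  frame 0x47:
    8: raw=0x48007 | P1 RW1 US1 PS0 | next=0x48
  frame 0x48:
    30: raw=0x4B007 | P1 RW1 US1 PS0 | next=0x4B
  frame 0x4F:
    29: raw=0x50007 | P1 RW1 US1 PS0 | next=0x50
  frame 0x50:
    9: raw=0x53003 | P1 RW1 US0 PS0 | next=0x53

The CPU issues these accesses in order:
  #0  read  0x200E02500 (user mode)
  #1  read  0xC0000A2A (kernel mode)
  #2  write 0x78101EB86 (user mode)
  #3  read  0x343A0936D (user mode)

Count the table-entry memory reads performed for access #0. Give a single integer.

Walk each access:
#0 VA=0x200E02500 (r,user):
  L0 @0x3B[8] → 0x3C007  P=1,RW=1,US=1,PS=0
  L1 @0x3C[7] → 0x3F007  P=1,RW=1,US=1,PS=0
  L2 @0x3F[2] → 0x43007  P=1,RW=1,US=1,PS=0
  → PA=0x43500  (3 entries read)
#1 VA=0xC0000A2A (r,kernel):
  L0 @0x3B[3] → 0xB004  P=0,RW=0,US=1,PS=0
  ⇒ fault: PAGE_NOT_PRESENT  — 1 lookups
#2 VA=0x78101EB86 (w,user):
  L0 @0x3B[30] → 0x47007  P=1,RW=1,US=1,PS=0
  L1 @0x47[8] → 0x48007  P=1,RW=1,US=1,PS=0
  L2 @0x48[30] → 0x4B007  P=1,RW=1,US=1,PS=0
  → PA=0x4BB86  (3 entries read)
#3 VA=0x343A0936D (r,user):
  L0 @0x3B[13] → 0x4F007  P=1,RW=1,US=1,PS=0
  L1 @0x4F[29] → 0x50007  P=1,RW=1,US=1,PS=0
  L2 @0x50[9] → 0x53003  P=1,RW=1,US=0,PS=0
  ⇒ fault: PROTECTION_VIOLATION  — 3 lookups

Entries read for #0: 3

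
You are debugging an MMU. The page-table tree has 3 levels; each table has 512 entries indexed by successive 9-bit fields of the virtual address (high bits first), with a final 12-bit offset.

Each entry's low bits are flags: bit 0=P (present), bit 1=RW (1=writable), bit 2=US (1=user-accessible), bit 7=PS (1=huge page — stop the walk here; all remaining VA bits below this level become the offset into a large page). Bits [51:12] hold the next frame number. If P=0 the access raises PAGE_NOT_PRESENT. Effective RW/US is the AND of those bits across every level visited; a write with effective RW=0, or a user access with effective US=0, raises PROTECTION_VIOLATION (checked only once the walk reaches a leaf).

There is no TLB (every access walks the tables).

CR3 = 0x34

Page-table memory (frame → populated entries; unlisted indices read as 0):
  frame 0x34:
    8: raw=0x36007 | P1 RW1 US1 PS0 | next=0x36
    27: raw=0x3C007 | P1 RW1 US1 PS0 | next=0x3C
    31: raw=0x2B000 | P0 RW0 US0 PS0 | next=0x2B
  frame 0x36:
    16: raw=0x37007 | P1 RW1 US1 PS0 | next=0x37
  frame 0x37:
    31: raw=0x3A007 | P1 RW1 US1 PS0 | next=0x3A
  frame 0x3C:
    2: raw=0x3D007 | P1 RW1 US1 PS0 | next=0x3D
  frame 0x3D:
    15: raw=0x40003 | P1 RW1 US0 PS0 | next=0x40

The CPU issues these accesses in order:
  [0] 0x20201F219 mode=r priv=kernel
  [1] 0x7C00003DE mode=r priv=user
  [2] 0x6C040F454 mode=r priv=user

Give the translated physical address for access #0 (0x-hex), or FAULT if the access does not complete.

Walk each access:
#0 VA=0x20201F219 (r,kernel):
  L0: frame=0x34 idx=8 entry=0x36007 [P=1 RW=1 US=1 PS=0]
  L1: frame=0x36 idx=16 entry=0x37007 [P=1 RW=1 US=1 PS=0]
  L2: frame=0x37 idx=31 entry=0x3A007 [P=1 RW=1 US=1 PS=0]
  ⇒ phys 0x3A219  [3 reads]
#1 VA=0x7C00003DE (r,user):
  L0: frame=0x34 idx=31 entry=0x2B000 [P=0 RW=0 US=0 PS=0]
  → PAGE_NOT_PRESENT  (1 entries read)
#2 VA=0x6C040F454 (r,user):
  L0: frame=0x34 idx=27 entry=0x3C007 [P=1 RW=1 US=1 PS=0]
  L1: frame=0x3C idx=2 entry=0x3D007 [P=1 RW=1 US=1 PS=0]
  L2: frame=0x3D idx=15 entry=0x40003 [P=1 RW=1 US=0 PS=0]
  → PROTECTION_VIOLATION  (3 entries read)

Access #0 PA: 0x3A219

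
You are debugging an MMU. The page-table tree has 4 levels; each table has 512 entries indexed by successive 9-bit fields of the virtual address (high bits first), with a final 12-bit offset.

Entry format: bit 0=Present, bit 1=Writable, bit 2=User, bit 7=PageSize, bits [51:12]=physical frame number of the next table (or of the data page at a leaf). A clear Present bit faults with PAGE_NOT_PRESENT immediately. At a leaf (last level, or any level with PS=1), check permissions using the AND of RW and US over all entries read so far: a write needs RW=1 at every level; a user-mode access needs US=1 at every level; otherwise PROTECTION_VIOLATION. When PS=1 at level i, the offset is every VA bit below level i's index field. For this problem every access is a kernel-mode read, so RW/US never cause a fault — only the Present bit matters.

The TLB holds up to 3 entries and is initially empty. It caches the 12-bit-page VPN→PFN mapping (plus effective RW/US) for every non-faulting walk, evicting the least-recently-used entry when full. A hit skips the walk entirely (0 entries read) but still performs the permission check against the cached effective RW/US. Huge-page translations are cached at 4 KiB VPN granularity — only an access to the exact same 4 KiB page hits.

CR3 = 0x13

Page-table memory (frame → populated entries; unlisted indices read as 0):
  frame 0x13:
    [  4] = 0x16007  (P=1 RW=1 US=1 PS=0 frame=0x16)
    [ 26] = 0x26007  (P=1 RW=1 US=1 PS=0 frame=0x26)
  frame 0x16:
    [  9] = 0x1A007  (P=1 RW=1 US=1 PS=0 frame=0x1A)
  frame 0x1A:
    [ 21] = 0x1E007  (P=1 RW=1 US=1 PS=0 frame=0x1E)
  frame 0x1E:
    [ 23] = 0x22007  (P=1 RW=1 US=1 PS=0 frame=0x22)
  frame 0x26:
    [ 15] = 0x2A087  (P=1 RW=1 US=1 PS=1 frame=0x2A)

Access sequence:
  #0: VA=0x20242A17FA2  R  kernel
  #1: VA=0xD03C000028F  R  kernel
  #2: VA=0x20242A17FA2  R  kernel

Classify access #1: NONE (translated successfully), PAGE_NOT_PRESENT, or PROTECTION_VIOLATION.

Trace:
#0 VA=0x20242A17FA2 (r,kernel):
  [0] read 0x13 idx=4: raw=0x16007 flags P=1 W=1 U=1 S=0
  [1] read 0x16 idx=9: raw=0x1A007 flags P=1 W=1 U=1 S=0
  [2] read 0x1A idx=21: raw=0x1E007 flags P=1 W=1 U=1 S=0
  [3] read 0x1E idx=23: raw=0x22007 flags P=1 W=1 U=1 S=0
  → PA=0x22FA2  (4 entries read)
#1 VA=0xD03C000028F (r,kernel):
  [0] read 0x13 idx=26: raw=0x26007 flags P=1 W=1 U=1 S=0
  [1] read 0x26 idx=15: raw=0x2A087 flags P=1 W=1 U=1 S=1
  → PA=0x2A28F (huge @L1)  (2 entries read)
#2 VA=0x20242A17FA2 (r,kernel):
  TLB hit vpn=0x20242A17 → PA=0x22FA2

Access #1 fault: NONE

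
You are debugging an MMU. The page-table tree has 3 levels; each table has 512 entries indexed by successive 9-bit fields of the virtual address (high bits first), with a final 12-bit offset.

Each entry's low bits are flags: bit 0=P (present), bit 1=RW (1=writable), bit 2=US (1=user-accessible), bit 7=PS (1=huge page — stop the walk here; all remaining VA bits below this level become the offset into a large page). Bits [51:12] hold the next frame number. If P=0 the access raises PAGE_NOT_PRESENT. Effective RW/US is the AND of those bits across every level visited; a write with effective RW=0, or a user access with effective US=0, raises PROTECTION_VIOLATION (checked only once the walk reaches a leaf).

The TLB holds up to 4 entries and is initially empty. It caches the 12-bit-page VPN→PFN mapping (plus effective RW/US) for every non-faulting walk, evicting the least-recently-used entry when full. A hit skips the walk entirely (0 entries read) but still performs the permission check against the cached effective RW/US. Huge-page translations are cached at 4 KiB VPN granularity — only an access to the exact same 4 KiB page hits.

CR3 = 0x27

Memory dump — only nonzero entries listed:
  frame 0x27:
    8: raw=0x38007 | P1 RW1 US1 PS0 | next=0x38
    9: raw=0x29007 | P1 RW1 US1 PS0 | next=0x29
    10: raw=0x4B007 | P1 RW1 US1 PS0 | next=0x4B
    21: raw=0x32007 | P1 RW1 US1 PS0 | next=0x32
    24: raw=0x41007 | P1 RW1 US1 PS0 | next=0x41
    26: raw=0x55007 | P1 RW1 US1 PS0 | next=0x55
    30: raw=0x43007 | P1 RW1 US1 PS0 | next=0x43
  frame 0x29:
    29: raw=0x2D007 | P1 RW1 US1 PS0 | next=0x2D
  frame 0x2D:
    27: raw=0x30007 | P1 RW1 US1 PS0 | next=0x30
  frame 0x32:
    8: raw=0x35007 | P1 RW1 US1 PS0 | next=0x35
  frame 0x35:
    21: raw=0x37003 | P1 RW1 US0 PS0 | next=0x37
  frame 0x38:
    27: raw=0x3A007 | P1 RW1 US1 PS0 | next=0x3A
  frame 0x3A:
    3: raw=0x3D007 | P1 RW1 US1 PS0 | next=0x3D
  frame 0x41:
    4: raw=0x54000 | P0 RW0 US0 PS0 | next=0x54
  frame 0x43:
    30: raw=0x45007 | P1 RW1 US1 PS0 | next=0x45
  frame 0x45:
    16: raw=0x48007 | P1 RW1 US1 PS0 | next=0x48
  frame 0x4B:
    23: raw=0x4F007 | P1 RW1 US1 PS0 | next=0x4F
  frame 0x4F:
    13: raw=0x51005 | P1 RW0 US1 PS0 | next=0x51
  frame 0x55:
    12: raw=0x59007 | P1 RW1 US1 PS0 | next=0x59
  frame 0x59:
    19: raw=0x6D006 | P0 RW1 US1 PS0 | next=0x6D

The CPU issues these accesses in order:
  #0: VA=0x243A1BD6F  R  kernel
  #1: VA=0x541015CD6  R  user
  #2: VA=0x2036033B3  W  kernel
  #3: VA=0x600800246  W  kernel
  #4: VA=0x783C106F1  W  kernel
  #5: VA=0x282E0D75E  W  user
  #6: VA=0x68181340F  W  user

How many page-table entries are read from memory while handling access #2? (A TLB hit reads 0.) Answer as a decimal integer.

Per-access translation:
#0 VA=0x243A1BD6F (r,kernel):
  [0] read 0x27 idx=9: raw=0x29007 flags P=1 W=1 U=1 S=0
  [1] read 0x29 idx=29: raw=0x2D007 flags P=1 W=1 U=1 S=0
  [2] read 0x2D idx=27: raw=0x30007 flags P=1 W=1 U=1 S=0
  → PA=0x30D6F  (3 entries read)
#1 VA=0x541015CD6 (r,user):
  [0] read 0x27 idx=21: raw=0x32007 flags P=1 W=1 U=1 S=0
  [1] read 0x32 idx=8: raw=0x35007 flags P=1 W=1 U=1 S=0
  [2] read 0x35 idx=21: raw=0x37003 flags P=1 W=1 U=0 S=0
  ⇒ fault: PROTECTION_VIOLATION  — 3 lookups
#2 VA=0x2036033B3 (w,kernel):
  [0] read 0x27 idx=8: raw=0x38007 flags P=1 W=1 U=1 S=0
  [1] read 0x38 idx=27: raw=0x3A007 flags P=1 W=1 U=1 S=0
  [2] read 0x3A idx=3: raw=0x3D007 flags P=1 W=1 U=1 S=0
  → PA=0x3D3B3  (3 entries read)
#3 VA=0x600800246 (w,kernel):
  [0] read 0x27 idx=24: raw=0x41007 flags P=1 W=1 U=1 S=0
  [1] read 0x41 idx=4: raw=0x54000 flags P=0 W=0 U=0 S=0
  ⇒ fault: PAGE_NOT_PRESENT  — 2 lookups
#4 VA=0x783C106F1 (w,kernel):
  [0] read 0x27 idx=30: raw=0x43007 flags P=1 W=1 U=1 S=0
  [1] read 0x43 idx=30: raw=0x45007 flags P=1 W=1 U=1 S=0
  [2] read 0x45 idx=16: raw=0x48007 flags P=1 W=1 U=1 S=0
  → PA=0x486F1  (3 entries read)
#5 VA=0x282E0D75E (w,user):
  [0] read 0x27 idx=10: raw=0x4B007 flags P=1 W=1 U=1 S=0
  [1] read 0x4B idx=23: raw=0x4F007 flags P=1 W=1 U=1 S=0
  [2] read 0x4F idx=13: raw=0x51005 flags P=1 W=0 U=1 S=0
  ⇒ fault: PROTECTION_VIOLATION  — 3 lookups
#6 VA=0x68181340F (w,user):
  [0] read 0x27 idx=26: raw=0x55007 flags P=1 W=1 U=1 S=0
  [1] read 0x55 idx=12: raw=0x59007 flags P=1 W=1 U=1 S=0
  [2] read 0x59 idx=19: raw=0x6D006 flags P=0 W=1 U=1 S=0
  ⇒ fault: PAGE_NOT_PRESENT  — 3 lookups

Entries read for #2: 3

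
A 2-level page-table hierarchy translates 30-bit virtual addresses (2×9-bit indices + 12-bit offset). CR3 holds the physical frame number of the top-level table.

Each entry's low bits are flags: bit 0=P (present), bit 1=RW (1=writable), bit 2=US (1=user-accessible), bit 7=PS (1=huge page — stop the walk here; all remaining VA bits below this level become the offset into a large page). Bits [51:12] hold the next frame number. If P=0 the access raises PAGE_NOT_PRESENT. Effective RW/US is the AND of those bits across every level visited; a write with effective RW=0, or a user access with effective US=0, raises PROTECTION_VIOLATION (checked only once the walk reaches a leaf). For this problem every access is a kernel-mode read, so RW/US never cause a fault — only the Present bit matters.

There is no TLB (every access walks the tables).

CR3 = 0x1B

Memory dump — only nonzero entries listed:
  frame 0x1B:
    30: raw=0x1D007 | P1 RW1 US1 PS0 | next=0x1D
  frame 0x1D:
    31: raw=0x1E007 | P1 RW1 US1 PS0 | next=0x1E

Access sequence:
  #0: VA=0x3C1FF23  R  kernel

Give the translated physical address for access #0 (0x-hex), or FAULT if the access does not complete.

Per-access translation:
#0 VA=0x3C1FF23 (r,kernel):
  L0: frame=0x1B idx=30 entry=0x1D007 [P=1 RW=1 US=1 PS=0]
  L1: frame=0x1D idx=31 entry=0x1E007 [P=1 RW=1 US=1 PS=0]
  ✓ 0x1EF23  — 2 lookups

Access #0 PA: 0x1EF23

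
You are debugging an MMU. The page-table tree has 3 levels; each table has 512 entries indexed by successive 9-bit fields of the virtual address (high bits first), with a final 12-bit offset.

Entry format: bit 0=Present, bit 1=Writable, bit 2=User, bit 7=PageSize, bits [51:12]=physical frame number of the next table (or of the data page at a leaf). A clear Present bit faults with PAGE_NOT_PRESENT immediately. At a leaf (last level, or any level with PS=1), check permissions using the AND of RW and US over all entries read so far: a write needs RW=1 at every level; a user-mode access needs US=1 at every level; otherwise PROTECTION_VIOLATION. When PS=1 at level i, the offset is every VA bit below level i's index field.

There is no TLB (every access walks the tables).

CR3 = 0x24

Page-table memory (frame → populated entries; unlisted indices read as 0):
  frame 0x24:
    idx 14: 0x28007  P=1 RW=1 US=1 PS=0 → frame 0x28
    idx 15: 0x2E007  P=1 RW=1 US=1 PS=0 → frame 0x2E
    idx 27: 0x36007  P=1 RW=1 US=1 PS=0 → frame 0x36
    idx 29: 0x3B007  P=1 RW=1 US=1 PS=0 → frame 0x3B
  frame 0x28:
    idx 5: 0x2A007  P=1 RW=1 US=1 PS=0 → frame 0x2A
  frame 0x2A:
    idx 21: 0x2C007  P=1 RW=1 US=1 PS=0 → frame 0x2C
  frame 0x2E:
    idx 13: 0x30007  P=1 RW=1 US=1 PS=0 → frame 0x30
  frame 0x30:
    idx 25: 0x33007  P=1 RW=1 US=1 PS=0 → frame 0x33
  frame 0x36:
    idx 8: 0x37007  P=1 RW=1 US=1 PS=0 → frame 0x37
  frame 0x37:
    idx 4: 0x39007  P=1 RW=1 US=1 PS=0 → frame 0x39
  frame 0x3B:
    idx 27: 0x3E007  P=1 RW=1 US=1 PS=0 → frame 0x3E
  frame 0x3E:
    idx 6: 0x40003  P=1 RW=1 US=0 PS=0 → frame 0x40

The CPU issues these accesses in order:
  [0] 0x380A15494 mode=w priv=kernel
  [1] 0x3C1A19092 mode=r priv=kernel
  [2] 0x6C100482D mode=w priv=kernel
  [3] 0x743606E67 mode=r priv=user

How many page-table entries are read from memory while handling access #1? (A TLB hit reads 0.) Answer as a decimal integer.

Walk each access:
#0 VA=0x380A15494 (w,kernel):
  L0: frame=0x24 idx=14 entry=0x28007 [P=1 RW=1 US=1 PS=0]
  L1: frame=0x28 idx=5 entry=0x2A007 [P=1 RW=1 US=1 PS=0]
  L2: frame=0x2A idx=21 entry=0x2C007 [P=1 RW=1 US=1 PS=0]
  → PA=0x2C494  (3 entries read)
#1 VA=0x3C1A19092 (r,kernel):
  L0: frame=0x24 idx=15 entry=0x2E007 [P=1 RW=1 US=1 PS=0]
  L1: frame=0x2E idx=13 entry=0x30007 [P=1 RW=1 US=1 PS=0]
  L2: frame=0x30 idx=25 entry=0x33007 [P=1 RW=1 US=1 PS=0]
  → PA=0x33092  (3 entries read)
#2 VA=0x6C100482D (w,kernel):
  L0: frame=0x24 idx=27 entry=0x36007 [P=1 RW=1 US=1 PS=0]
  L1: frame=0x36 idx=8 entry=0x37007 [P=1 RW=1 US=1 PS=0]
  L2: frame=0x37 idx=4 entry=0x39007 [P=1 RW=1 US=1 PS=0]
  → PA=0x3982D  (3 entries read)
#3 VA=0x743606E67 (r,user):
  L0: frame=0x24 idx=29 entry=0x3B007 [P=1 RW=1 US=1 PS=0]
  L1: frame=0x3B idx=27 entry=0x3E007 [P=1 RW=1 US=1 PS=0]
  L2: frame=0x3E idx=6 entry=0x40003 [P=1 RW=1 US=0 PS=0]
  → PROTECTION_VIOLATION  (3 entries read)

Entries read for #1: 3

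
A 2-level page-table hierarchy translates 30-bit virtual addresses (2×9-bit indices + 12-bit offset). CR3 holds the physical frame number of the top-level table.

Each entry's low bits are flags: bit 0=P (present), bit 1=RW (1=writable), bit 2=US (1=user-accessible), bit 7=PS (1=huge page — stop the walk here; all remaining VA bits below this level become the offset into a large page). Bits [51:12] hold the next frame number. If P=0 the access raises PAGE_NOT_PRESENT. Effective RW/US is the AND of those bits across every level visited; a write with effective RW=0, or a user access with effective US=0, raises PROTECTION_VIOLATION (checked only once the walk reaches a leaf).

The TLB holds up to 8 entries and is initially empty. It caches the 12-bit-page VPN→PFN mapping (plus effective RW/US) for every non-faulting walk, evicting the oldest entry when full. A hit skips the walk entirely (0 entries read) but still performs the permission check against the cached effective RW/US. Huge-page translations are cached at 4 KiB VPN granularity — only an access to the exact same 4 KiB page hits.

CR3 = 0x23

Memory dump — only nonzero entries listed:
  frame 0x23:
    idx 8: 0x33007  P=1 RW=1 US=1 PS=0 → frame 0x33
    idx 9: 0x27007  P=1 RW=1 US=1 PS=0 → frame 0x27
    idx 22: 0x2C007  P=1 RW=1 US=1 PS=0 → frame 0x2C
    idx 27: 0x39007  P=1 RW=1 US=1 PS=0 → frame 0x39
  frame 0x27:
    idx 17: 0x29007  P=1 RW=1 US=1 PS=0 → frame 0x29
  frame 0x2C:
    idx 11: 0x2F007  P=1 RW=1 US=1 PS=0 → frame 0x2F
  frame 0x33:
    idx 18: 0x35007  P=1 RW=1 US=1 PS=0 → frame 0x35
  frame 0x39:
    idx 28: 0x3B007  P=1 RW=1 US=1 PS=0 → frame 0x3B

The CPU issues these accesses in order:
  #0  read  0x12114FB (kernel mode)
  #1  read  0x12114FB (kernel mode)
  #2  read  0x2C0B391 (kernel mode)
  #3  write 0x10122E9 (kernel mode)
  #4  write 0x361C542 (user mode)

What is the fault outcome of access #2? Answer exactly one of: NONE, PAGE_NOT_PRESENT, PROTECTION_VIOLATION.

Trace:
#0 VA=0x12114FB (r,kernel):
  L0: frame=0x23 idx=9 entry=0x27007 [P=1 RW=1 US=1 PS=0]
  L1: frame=0x27 idx=17 entry=0x29007 [P=1 RW=1 US=1 PS=0]
  ⇒ phys 0x294FB  [2 reads]
#1 VA=0x12114FB (r,kernel):
  TLB hit vpn=0x1211 → PA=0x294FB
#2 VA=0x2C0B391 (r,kernel):
  L0: frame=0x23 idx=22 entry=0x2C007 [P=1 RW=1 US=1 PS=0]
  L1: frame=0x2C idx=11 entry=0x2F007 [P=1 RW=1 US=1 PS=0]
  ⇒ phys 0x2F391  [2 reads]
#3 VA=0x10122E9 (w,kernel):
  L0: frame=0x23 idx=8 entry=0x33007 [P=1 RW=1 US=1 PS=0]
  L1: frame=0x33 idx=18 entry=0x35007 [P=1 RW=1 US=1 PS=0]
  ⇒ phys 0x352E9  [2 reads]
#4 VA=0x361C542 (w,user):
  L0: frame=0x23 idx=27 entry=0x39007 [P=1 RW=1 US=1 PS=0]
  L1: frame=0x39 idx=28 entry=0x3B007 [P=1 RW=1 US=1 PS=0]
  ⇒ phys 0x3B542  [2 reads]

Access #2 fault: NONE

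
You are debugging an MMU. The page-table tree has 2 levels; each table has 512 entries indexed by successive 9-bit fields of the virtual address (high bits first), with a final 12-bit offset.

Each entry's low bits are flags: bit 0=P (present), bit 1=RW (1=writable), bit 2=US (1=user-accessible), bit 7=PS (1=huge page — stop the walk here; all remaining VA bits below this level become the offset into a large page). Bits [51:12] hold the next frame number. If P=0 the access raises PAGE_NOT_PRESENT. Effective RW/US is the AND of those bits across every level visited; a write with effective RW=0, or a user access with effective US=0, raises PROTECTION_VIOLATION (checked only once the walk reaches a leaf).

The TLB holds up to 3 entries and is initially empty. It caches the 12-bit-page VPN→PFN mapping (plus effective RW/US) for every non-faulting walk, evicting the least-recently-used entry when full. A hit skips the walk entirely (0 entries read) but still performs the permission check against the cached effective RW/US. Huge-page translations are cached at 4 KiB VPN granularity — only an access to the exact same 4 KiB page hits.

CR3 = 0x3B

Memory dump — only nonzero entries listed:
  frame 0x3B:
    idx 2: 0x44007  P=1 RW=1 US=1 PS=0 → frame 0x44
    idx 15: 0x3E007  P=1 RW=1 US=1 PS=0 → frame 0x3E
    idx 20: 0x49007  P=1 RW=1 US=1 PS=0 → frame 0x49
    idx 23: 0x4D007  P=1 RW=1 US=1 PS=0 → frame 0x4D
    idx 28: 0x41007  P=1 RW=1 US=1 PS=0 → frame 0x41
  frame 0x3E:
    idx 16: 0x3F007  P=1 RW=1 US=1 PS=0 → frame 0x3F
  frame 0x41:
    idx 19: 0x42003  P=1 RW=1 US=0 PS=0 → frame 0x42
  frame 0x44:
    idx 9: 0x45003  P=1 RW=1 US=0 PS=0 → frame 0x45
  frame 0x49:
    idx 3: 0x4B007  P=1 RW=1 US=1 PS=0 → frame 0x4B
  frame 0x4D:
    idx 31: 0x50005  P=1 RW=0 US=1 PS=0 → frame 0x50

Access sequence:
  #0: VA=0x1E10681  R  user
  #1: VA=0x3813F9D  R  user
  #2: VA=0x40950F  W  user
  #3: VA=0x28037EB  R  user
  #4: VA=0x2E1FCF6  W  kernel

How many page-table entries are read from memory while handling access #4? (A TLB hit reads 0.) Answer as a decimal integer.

Walk each access:
#0 VA=0x1E10681 (r,user):
  L0: frame=0x3B idx=15 entry=0x3E007 [P=1 RW=1 US=1 PS=0]
  L1: frame=0x3E idx=16 entry=0x3F007 [P=1 RW=1 US=1 PS=0]
  ⇒ phys 0x3F681  [2 reads]
#1 VA=0x3813F9D (r,user):
  L0: frame=0x3B idx=28 entry=0x41007 [P=1 RW=1 US=1 PS=0]
  L1: frame=0x41 idx=19 entry=0x42003 [P=1 RW=1 US=0 PS=0]
  ✗ PROTECTION_VIOLATION  [2 reads]
#2 VA=0x40950F (w,user):
  L0: frame=0x3B idx=2 entry=0x44007 [P=1 RW=1 US=1 PS=0]
  L1: frame=0x44 idx=9 entry=0x45003 [P=1 RW=1 US=0 PS=0]
  ✗ PROTECTION_VIOLATION  [2 reads]
#3 VA=0x28037EB (r,user):
  L0: frame=0x3B idx=20 entry=0x49007 [P=1 RW=1 US=1 PS=0]
  L1: frame=0x49 idx=3 entry=0x4B007 [P=1 RW=1 US=1 PS=0]
  ⇒ phys 0x4B7EB  [2 reads]
#4 VA=0x2E1FCF6 (w,kernel):
  L0: frame=0x3B idx=23 entry=0x4D007 [P=1 RW=1 US=1 PS=0]
  L1: frame=0x4D idx=31 entry=0x50005 [P=1 RW=0 US=1 PS=0]
  ✗ PROTECTION_VIOLATION  [2 reads]

Entries read for #4: 2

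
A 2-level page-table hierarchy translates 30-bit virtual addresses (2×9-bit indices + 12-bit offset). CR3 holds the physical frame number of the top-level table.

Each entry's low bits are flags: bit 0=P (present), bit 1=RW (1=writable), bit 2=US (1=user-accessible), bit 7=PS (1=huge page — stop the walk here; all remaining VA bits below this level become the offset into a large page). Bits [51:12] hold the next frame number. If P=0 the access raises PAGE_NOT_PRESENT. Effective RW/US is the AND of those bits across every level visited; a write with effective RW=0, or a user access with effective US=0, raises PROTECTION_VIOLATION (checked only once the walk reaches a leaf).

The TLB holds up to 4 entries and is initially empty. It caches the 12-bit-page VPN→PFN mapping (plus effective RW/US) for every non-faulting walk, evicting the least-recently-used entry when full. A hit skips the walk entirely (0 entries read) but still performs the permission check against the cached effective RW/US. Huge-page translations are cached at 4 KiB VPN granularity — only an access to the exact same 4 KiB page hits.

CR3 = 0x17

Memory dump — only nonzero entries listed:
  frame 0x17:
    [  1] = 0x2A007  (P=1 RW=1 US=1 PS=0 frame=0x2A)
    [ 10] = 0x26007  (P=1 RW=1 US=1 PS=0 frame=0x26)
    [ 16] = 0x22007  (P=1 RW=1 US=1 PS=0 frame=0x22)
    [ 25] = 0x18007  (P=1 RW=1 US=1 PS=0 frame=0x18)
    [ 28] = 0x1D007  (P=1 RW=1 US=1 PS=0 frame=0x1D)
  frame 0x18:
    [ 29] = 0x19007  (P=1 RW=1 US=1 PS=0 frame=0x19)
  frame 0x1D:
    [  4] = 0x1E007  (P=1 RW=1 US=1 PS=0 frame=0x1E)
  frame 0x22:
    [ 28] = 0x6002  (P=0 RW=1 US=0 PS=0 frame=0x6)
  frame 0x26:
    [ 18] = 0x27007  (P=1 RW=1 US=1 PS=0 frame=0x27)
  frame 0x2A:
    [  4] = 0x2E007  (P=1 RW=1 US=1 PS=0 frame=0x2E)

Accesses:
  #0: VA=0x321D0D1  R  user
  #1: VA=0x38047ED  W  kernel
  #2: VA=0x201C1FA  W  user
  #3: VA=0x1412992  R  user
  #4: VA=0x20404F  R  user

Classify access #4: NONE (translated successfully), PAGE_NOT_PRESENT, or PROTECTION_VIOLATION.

Walk each access:
#0 VA=0x321D0D1 (r,user):
  [0] read 0x17 idx=25: raw=0x18007 flags P=1 W=1 U=1 S=0
  [1] read 0x18 idx=29: raw=0x19007 flags P=1 W=1 U=1 S=0
  → PA=0x190D1  (2 entries read)
#1 VA=0x38047ED (w,kernel):
  [0] read 0x17 idx=28: raw=0x1D007 flags P=1 W=1 U=1 S=0
  [1] read 0x1D idx=4: raw=0x1E007 flags P=1 W=1 U=1 S=0
  → PA=0x1E7ED  (2 entries read)
#2 VA=0x201C1FA (w,user):
  [0] read 0x17 idx=16: raw=0x22007 flags P=1 W=1 U=1 S=0
  [1] read 0x22 idx=28: raw=0x6002 flags P=0 W=1 U=0 S=0
  ✗ PAGE_NOT_PRESENT  [2 reads]
#3 VA=0x1412992 (r,user):
  [0] read 0x17 idx=10: raw=0x26007 flags P=1 W=1 U=1 S=0
  [1] read 0x26 idx=18: raw=0x27007 flags P=1 W=1 U=1 S=0
  → PA=0x27992  (2 entries read)
#4 VA=0x20404F (r,user):
  [0] read 0x17 idx=1: raw=0x2A007 flags P=1 W=1 U=1 S=0
  [1] read 0x2A idx=4: raw=0x2E007 flags P=1 W=1 U=1 S=0
  → PA=0x2E04F  (2 entries read)

Access #4 fault: NONE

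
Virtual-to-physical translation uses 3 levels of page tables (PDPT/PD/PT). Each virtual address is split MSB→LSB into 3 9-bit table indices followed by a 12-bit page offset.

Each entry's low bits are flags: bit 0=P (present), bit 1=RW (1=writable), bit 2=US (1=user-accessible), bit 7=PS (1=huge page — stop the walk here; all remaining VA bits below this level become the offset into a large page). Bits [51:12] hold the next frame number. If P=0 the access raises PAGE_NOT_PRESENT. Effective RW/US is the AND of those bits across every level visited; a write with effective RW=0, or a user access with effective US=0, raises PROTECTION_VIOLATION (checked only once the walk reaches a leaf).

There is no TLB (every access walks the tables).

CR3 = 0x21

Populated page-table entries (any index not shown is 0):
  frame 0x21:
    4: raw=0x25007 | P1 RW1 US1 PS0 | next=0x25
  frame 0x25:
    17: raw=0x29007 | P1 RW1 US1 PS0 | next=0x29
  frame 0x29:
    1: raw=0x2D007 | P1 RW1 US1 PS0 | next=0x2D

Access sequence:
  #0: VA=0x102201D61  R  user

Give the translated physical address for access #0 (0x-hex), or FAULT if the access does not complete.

Per-access translation:
#0 VA=0x102201D61 (r,user):
  L0: frame=0x21 idx=4 entry=0x25007 [P=1 RW=1 US=1 PS=0]
  L1: frame=0x25 idx=17 entry=0x29007 [P=1 RW=1 US=1 PS=0]
  L2: frame=0x29 idx=1 entry=0x2D007 [P=1 RW=1 US=1 PS=0]
  → PA=0x2DD61  (3 entries read)

Access #0 PA: 0x2DD61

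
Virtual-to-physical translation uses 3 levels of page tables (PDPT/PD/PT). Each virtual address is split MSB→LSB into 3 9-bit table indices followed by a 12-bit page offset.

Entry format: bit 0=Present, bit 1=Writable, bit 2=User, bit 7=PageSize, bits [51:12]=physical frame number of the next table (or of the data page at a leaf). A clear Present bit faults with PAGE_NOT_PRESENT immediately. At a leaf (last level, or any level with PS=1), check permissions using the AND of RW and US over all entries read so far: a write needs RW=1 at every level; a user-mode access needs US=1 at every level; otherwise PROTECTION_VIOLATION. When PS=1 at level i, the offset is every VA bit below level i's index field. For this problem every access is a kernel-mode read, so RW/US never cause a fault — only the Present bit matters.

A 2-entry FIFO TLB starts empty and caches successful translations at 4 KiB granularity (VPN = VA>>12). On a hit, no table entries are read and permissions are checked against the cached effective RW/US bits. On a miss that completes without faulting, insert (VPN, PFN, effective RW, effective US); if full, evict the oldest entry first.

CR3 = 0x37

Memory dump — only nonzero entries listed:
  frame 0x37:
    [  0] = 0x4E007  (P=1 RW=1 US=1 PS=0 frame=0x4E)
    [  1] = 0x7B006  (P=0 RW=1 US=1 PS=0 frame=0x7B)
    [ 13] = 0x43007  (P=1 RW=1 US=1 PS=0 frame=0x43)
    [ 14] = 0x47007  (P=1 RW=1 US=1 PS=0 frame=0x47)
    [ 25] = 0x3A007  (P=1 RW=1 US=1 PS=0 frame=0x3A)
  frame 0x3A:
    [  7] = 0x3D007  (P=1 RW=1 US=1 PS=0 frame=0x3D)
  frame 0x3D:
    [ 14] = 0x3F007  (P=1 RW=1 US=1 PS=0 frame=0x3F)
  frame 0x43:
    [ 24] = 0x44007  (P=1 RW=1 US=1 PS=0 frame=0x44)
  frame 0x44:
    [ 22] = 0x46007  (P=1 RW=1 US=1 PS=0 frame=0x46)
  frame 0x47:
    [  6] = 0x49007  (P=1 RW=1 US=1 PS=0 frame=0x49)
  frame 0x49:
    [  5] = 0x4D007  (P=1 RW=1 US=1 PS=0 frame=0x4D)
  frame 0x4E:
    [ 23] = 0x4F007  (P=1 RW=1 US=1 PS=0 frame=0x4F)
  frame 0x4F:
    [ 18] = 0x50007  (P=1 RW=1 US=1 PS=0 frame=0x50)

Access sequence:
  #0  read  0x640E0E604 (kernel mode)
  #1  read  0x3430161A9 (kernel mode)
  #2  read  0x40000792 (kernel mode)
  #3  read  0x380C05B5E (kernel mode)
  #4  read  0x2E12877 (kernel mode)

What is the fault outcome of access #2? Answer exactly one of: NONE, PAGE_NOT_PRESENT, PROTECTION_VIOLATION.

Per-access translation:
#0 VA=0x640E0E604 (r,kernel):
  [0] read 0x37 idx=25: raw=0x3A007 flags P=1 W=1 U=1 S=0
  [1] read 0x3A idx=7: raw=0x3D007 flags P=1 W=1 U=1 S=0
  [2] read 0x3D idx=14: raw=0x3F007 flags P=1 W=1 U=1 S=0
  → PA=0x3F604  (3 entries read)
#1 VA=0x3430161A9 (r,kernel):
  [0] read 0x37 idx=13: raw=0x43007 flags P=1 W=1 U=1 S=0
  [1] read 0x43 idx=24: raw=0x44007 flags P=1 W=1 U=1 S=0
  [2] read 0x44 idx=22: raw=0x46007 flags P=1 W=1 U=1 S=0
  → PA=0x461A9  (3 entries read)
#2 VA=0x40000792 (r,kernel):
  [0] read 0x37 idx=1: raw=0x7B006 flags P=0 W=1 U=1 S=0
  → PAGE_NOT_PRESENT  (1 entries read)
#3 VA=0x380C05B5E (r,kernel):
  [0] read 0x37 idx=14: raw=0x47007 flags P=1 W=1 U=1 S=0
  [1] read 0x47 idx=6: raw=0x49007 flags P=1 W=1 U=1 S=0
  [2] read 0x49 idx=5: raw=0x4D007 flags P=1 W=1 U=1 S=0
  → PA=0x4DB5E  (3 entries read)
#4 VA=0x2E12877 (r,kernel):
  [0] read 0x37 idx=0: raw=0x4E007 flags P=1 W=1 U=1 S=0
  [1] read 0x4E idx=23: raw=0x4F007 flags P=1 W=1 U=1 S=0
  [2] read 0x4F idx=18: raw=0x50007 flags P=1 W=1 U=1 S=0
  → PA=0x50877  (3 entries read)

Access #2 fault: PAGE_NOT_PRESENT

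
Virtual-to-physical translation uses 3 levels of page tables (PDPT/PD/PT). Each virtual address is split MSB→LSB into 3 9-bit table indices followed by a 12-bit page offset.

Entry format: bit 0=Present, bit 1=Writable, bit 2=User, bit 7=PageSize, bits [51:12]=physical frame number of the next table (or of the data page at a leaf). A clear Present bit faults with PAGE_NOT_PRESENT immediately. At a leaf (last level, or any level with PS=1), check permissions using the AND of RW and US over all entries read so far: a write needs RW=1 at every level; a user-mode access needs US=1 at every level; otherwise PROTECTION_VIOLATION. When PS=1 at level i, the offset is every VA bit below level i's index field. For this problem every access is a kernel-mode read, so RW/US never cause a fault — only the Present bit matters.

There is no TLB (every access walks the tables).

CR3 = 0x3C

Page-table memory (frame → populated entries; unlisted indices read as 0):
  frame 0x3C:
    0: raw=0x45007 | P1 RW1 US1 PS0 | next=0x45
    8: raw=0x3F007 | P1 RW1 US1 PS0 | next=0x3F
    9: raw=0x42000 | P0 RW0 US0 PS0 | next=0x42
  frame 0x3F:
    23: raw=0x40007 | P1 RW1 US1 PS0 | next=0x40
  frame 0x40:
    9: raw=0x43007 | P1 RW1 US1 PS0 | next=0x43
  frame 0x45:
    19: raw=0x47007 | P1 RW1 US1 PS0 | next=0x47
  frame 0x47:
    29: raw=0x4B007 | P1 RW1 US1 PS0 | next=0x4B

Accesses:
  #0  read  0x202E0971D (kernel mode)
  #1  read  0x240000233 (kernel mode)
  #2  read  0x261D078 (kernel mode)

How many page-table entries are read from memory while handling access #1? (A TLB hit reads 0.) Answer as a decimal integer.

Per-access translation:
#0 VA=0x202E0971D (r,kernel):
  L0: frame=0x3C idx=8 entry=0x3F007 [P=1 RW=1 US=1 PS=0]
  L1: frame=0x3F idx=23 entry=0x40007 [P=1 RW=1 US=1 PS=0]
  L2: frame=0x40 idx=9 entry=0x43007 [P=1 RW=1 US=1 PS=0]
  → PA=0x4371D  (3 entries read)
#1 VA=0x240000233 (r,kernel):
  L0: frame=0x3C idx=9 entry=0x42000 [P=0 RW=0 US=0 PS=0]
  ⇒ fault: PAGE_NOT_PRESENT  — 1 lookups
#2 VA=0x261D078 (r,kernel):
  L0: frame=0x3C idx=0 entry=0x45007 [P=1 RW=1 US=1 PS=0]
  L1: frame=0x45 idx=19 entry=0x47007 [P=1 RW=1 US=1 PS=0]
  L2: frame=0x47 idx=29 entry=0x4B007 [P=1 RW=1 US=1 PS=0]
  → PA=0x4B078  (3 entries read)

Entries read for #1: 1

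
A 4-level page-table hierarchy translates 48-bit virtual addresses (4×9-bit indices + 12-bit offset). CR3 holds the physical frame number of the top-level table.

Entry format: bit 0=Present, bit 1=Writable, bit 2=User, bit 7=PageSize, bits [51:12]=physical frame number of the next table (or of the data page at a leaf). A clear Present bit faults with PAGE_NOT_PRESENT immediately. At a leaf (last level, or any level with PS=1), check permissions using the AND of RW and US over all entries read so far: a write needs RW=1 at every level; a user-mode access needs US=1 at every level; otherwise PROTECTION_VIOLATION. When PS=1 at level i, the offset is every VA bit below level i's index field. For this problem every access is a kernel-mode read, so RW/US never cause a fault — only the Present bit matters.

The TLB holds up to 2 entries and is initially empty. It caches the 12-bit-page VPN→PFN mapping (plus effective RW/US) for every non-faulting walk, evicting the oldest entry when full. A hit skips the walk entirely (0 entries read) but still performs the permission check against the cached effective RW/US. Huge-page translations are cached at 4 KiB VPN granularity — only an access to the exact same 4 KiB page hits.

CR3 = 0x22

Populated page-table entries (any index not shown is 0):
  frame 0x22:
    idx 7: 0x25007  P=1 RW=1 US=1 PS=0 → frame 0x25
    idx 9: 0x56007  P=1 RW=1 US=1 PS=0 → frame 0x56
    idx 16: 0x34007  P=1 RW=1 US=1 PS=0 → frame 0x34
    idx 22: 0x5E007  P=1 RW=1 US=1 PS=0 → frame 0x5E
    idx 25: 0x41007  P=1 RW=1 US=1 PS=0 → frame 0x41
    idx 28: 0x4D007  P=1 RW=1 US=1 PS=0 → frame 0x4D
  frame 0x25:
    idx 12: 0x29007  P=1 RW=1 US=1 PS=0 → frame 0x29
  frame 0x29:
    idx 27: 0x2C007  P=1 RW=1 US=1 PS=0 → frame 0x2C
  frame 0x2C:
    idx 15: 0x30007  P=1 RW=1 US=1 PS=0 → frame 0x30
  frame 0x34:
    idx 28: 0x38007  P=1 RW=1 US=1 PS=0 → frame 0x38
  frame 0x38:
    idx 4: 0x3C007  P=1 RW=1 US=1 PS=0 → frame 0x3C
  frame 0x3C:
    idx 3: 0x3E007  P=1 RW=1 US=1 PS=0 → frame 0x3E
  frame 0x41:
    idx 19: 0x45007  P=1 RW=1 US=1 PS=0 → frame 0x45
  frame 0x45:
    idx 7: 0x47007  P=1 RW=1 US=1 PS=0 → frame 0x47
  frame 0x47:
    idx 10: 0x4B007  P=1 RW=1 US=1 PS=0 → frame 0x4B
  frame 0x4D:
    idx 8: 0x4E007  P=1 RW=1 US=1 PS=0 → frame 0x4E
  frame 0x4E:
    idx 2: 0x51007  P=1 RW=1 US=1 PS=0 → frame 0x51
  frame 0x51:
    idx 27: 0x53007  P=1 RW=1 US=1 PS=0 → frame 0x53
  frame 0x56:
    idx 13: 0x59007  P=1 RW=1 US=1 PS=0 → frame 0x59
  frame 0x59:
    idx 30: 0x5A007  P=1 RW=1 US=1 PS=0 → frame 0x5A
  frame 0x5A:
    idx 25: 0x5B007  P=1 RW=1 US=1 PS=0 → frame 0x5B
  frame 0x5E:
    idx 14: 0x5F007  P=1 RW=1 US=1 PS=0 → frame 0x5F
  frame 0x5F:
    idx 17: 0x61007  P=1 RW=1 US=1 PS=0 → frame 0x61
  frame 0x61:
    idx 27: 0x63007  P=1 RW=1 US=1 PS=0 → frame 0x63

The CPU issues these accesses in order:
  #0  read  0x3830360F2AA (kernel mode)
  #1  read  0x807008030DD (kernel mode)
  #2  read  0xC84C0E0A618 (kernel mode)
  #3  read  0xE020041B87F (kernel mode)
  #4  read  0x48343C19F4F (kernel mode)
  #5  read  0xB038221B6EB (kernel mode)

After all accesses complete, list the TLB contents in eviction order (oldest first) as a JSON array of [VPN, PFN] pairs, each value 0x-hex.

Walk each access:
#0 VA=0x3830360F2AA (r,kernel):
  L0: frame=0x22 idx=7 entry=0x25007 [P=1 RW=1 US=1 PS=0]
  L1: frame=0x25 idx=12 entry=0x29007 [P=1 RW=1 US=1 PS=0]
  L2: frame=0x29 idx=27 entry=0x2C007 [P=1 RW=1 US=1 PS=0]
  L3: frame=0x2C idx=15 entry=0x30007 [P=1 RW=1 US=1 PS=0]
  ✓ 0x302AA  — 4 lookups
#1 VA=0x807008030DD (r,kernel):
  L0: frame=0x22 idx=16 entry=0x34007 [P=1 RW=1 US=1 PS=0]
  L1: frame=0x34 idx=28 entry=0x38007 [P=1 RW=1 US=1 PS=0]
  L2: frame=0x38 idx=4 entry=0x3C007 [P=1 RW=1 US=1 PS=0]
  L3: frame=0x3C idx=3 entry=0x3E007 [P=1 RW=1 US=1 PS=0]
  ✓ 0x3E0DD  — 4 lookups
#2 VA=0xC84C0E0A618 (r,kernel):
  L0: frame=0x22 idx=25 entry=0x41007 [P=1 RW=1 US=1 PS=0]
  L1: frame=0x41 idx=19 entry=0x45007 [P=1 RW=1 US=1 PS=0]
  L2: frame=0x45 idx=7 entry=0x47007 [P=1 RW=1 US=1 PS=0]
  L3: frame=0x47 idx=10 entry=0x4B007 [P=1 RW=1 US=1 PS=0]
  ✓ 0x4B618  — 4 lookups
#3 VA=0xE020041B87F (r,kernel):
  L0: frame=0x22 idx=28 entry=0x4D007 [P=1 RW=1 US=1 PS=0]
  L1: frame=0x4D idx=8 entry=0x4E007 [P=1 RW=1 US=1 PS=0]
  L2: frame=0x4E idx=2 entry=0x51007 [P=1 RW=1 US=1 PS=0]
  L3: frame=0x51 idx=27 entry=0x53007 [P=1 RW=1 US=1 PS=0]
  ✓ 0x5387F  — 4 lookups
#4 VA=0x48343C19F4F (r,kernel):
  L0: frame=0x22 idx=9 entry=0x56007 [P=1 RW=1 US=1 PS=0]
  L1: frame=0x56 idx=13 entry=0x59007 [P=1 RW=1 US=1 PS=0]
  L2: frame=0x59 idx=30 entry=0x5A007 [P=1 RW=1 US=1 PS=0]
  L3: frame=0x5A idx=25 entry=0x5B007 [P=1 RW=1 US=1 PS=0]
  ✓ 0x5BF4F  — 4 lookups
#5 VA=0xB038221B6EB (r,kernel):
  L0: frame=0x22 idx=22 entry=0x5E007 [P=1 RW=1 US=1 PS=0]
  L1: frame=0x5E idx=14 entry=0x5F007 [P=1 RW=1 US=1 PS=0]
  L2: frame=0x5F idx=17 entry=0x61007 [P=1 RW=1 US=1 PS=0]
  L3: frame=0x61 idx=27 entry=0x63007 [P=1 RW=1 US=1 PS=0]
  ✓ 0x636EB  — 4 lookups

TLB: [["0x48343C19", "0x5B"], ["0xB038221B", "0x63"]]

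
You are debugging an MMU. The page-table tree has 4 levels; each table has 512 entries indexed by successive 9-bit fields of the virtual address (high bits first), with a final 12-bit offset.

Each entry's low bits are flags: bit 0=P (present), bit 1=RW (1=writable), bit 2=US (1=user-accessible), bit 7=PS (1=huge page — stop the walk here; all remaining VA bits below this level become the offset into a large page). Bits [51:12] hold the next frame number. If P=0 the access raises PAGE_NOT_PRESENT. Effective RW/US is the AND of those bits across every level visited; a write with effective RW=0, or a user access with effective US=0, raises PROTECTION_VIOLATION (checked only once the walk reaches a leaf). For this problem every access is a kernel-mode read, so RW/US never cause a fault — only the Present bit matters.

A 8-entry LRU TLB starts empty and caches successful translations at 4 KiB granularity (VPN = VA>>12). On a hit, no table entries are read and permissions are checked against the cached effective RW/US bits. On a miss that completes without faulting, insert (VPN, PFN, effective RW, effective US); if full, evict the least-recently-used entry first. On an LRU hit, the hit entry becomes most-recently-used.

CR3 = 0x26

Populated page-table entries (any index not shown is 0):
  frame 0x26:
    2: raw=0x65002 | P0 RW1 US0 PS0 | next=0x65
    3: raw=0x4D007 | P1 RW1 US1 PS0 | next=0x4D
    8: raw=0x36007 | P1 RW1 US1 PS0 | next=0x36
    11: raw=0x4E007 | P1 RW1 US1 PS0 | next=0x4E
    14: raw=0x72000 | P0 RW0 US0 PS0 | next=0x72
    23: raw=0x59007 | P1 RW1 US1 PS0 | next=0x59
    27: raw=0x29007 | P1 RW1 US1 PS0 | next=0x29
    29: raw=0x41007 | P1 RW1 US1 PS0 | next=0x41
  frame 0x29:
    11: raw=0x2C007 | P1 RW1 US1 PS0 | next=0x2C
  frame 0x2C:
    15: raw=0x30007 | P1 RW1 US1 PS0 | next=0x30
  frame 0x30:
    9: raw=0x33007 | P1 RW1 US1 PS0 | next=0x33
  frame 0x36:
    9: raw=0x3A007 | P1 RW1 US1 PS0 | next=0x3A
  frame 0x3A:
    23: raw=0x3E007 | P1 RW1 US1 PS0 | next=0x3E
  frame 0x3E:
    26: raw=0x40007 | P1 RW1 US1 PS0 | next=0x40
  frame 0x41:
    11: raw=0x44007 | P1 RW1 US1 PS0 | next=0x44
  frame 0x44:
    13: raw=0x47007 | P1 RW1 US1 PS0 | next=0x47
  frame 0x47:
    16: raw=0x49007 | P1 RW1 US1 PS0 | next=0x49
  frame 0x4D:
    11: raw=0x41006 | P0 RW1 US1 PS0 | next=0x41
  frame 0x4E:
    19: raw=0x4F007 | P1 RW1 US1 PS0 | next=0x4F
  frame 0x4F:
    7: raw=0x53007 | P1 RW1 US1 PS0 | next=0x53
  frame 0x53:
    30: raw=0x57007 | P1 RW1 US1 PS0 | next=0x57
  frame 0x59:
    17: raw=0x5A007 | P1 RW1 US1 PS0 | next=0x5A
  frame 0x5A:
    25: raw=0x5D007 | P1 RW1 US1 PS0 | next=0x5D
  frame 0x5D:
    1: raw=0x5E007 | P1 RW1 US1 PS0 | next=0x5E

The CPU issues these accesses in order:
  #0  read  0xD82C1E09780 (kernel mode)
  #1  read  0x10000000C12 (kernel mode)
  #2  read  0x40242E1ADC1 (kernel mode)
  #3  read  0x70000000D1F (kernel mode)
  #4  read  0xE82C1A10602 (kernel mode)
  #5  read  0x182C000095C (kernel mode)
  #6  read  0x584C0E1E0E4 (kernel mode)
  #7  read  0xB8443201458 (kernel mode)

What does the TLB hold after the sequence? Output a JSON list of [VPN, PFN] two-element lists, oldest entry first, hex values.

Per-access translation:
#0 VA=0xD82C1E09780 (r,kernel):
  lvl0: tbl 0x26, slot 27 ⇒ 0x29007 (P1/RW1/US1/PS0)
  lvl1: tbl 0x29, slot 11 ⇒ 0x2C007 (P1/RW1/US1/PS0)
  lvl2: tbl 0x2C, slot 15 ⇒ 0x30007 (P1/RW1/US1/PS0)
  lvl3: tbl 0x30, slot 9 ⇒ 0x33007 (P1/RW1/US1/PS0)
  ✓ 0x33780  — 4 lookups
#1 VA=0x10000000C12 (r,kernel):
  lvl0: tbl 0x26, slot 2 ⇒ 0x65002 (P0/RW1/US0/PS0)
  ⇒ fault: PAGE_NOT_PRESENT  — 1 lookups
#2 VA=0x40242E1ADC1 (r,kernel):
  lvl0: tbl 0x26, slot 8 ⇒ 0x36007 (P1/RW1/US1/PS0)
  lvl1: tbl 0x36, slot 9 ⇒ 0x3A007 (P1/RW1/US1/PS0)
  lvl2: tbl 0x3A, slot 23 ⇒ 0x3E007 (P1/RW1/US1/PS0)
  lvl3: tbl 0x3E, slot 26 ⇒ 0x40007 (P1/RW1/US1/PS0)
  ✓ 0x40DC1  — 4 lookups
#3 VA=0x70000000D1F (r,kernel):
  lvl0: tbl 0x26, slot 14 ⇒ 0x72000 (P0/RW0/US0/PS0)
  ⇒ fault: PAGE_NOT_PRESENT  — 1 lookups
#4 VA=0xE82C1A10602 (r,kernel):
  lvl0: tbl 0x26, slot 29 ⇒ 0x41007 (P1/RW1/US1/PS0)
  lvl1: tbl 0x41, slot 11 ⇒ 0x44007 (P1/RW1/US1/PS0)
  lvl2: tbl 0x44, slot 13 ⇒ 0x47007 (P1/RW1/US1/PS0)
  lvl3: tbl 0x47, slot 16 ⇒ 0x49007 (P1/RW1/US1/PS0)
  ✓ 0x49602  — 4 lookups
#5 VA=0x182C000095C (r,kernel):
  lvl0: tbl 0x26, slot 3 ⇒ 0x4D007 (P1/RW1/US1/PS0)
  lvl1: tbl 0x4D, slot 11 ⇒ 0x41006 (P0/RW1/US1/PS0)
  ⇒ fault: PAGE_NOT_PRESENT  — 2 lookups
#6 VA=0x584C0E1E0E4 (r,kernel):
  lvl0: tbl 0x26, slot 11 ⇒ 0x4E007 (P1/RW1/US1/PS0)
  lvl1: tbl 0x4E, slot 19 ⇒ 0x4F007 (P1/RW1/US1/PS0)
  lvl2: tbl 0x4F, slot 7 ⇒ 0x53007 (P1/RW1/US1/PS0)
  lvl3: tbl 0x53, slot 30 ⇒ 0x57007 (P1/RW1/US1/PS0)
  ✓ 0x570E4  — 4 lookups
#7 VA=0xB8443201458 (r,kernel):
  lvl0: tbl 0x26, slot 23 ⇒ 0x59007 (P1/RW1/US1/PS0)
  lvl1: tbl 0x59, slot 17 ⇒ 0x5A007 (P1/RW1/US1/PS0)
  lvl2: tbl 0x5A, slot 25 ⇒ 0x5D007 (P1/RW1/US1/PS0)
  lvl3: tbl 0x5D, slot 1 ⇒ 0x5E007 (P1/RW1/US1/PS0)
  ✓ 0x5E458  — 4 lookups

TLB: [["0xD82C1E09", "0x33"], ["0x40242E1A", "0x40"], ["0xE82C1A10", "0x49"], ["0x584C0E1E", "0x57"], ["0xB8443201", "0x5E"]]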